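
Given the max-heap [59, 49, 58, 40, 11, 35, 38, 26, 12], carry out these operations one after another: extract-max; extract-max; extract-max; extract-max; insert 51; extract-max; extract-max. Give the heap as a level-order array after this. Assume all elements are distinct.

[35, 26, 11, 12]

extract-max → returns 59:
  remove root 59; move last element 12 to root → [12, 49, 58, 40, 11, 35, 38, 26]
  12 vs larger child 58 at index 2, swap → [58, 49, 12, 40, 11, 35, 38, 26]
  12 vs larger child 38 at index 6, swap → [58, 49, 38, 40, 11, 35, 12, 26]
extract-max → returns 58:
  remove root 58; move last element 26 to root → [26, 49, 38, 40, 11, 35, 12]
  26 vs larger child 49 at index 1, swap → [49, 26, 38, 40, 11, 35, 12]
  26 vs larger child 40 at index 3, swap → [49, 40, 38, 26, 11, 35, 12]
extract-max → returns 49:
  remove root 49; move last element 12 to root → [12, 40, 38, 26, 11, 35]
  12 vs larger child 40 at index 1, swap → [40, 12, 38, 26, 11, 35]
  12 vs larger child 26 at index 3, swap → [40, 26, 38, 12, 11, 35]
extract-max → returns 40:
  remove root 40; move last element 35 to root → [35, 26, 38, 12, 11]
  35 vs larger child 38 at index 2, swap → [38, 26, 35, 12, 11]
insert 51:
  append 51 at index 5 → [38, 26, 35, 12, 11, 51]
  51 > parent 35 at index 2, swap → [38, 26, 51, 12, 11, 35]
  51 > parent 38 at index 0, swap → [51, 26, 38, 12, 11, 35]
extract-max → returns 51:
  remove root 51; move last element 35 to root → [35, 26, 38, 12, 11]
  35 vs larger child 38 at index 2, swap → [38, 26, 35, 12, 11]
extract-max → returns 38:
  remove root 38; move last element 11 to root → [11, 26, 35, 12]
  11 vs larger child 35 at index 2, swap → [35, 26, 11, 12]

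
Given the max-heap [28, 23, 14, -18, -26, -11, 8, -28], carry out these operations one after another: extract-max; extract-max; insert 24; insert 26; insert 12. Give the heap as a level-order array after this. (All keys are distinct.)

extract-max → returns 28:
  remove root 28; move last element -28 to root → [-28, 23, 14, -18, -26, -11, 8]
  -28 vs larger child 23 at index 1, swap → [23, -28, 14, -18, -26, -11, 8]
  -28 vs larger child -18 at index 3, swap → [23, -18, 14, -28, -26, -11, 8]
extract-max → returns 23:
  remove root 23; move last element 8 to root → [8, -18, 14, -28, -26, -11]
  8 vs larger child 14 at index 2, swap → [14, -18, 8, -28, -26, -11]
insert 24:
  append 24 at index 6 → [14, -18, 8, -28, -26, -11, 24]
  24 > parent 8 at index 2, swap → [14, -18, 24, -28, -26, -11, 8]
  24 > parent 14 at index 0, swap → [24, -18, 14, -28, -26, -11, 8]
insert 26:
  append 26 at index 7 → [24, -18, 14, -28, -26, -11, 8, 26]
  26 > parent -28 at index 3, swap → [24, -18, 14, 26, -26, -11, 8, -28]
  26 > parent -18 at index 1, swap → [24, 26, 14, -18, -26, -11, 8, -28]
  26 > parent 24 at index 0, swap → [26, 24, 14, -18, -26, -11, 8, -28]
insert 12:
  append 12 at index 8 → [26, 24, 14, -18, -26, -11, 8, -28, 12]
  12 > parent -18 at index 3, swap → [26, 24, 14, 12, -26, -11, 8, -28, -18]

[26, 24, 14, 12, -26, -11, 8, -28, -18]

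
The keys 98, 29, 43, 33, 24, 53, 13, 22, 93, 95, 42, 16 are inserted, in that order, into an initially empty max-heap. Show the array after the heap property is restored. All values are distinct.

[98, 95, 53, 33, 93, 43, 13, 22, 29, 24, 42, 16]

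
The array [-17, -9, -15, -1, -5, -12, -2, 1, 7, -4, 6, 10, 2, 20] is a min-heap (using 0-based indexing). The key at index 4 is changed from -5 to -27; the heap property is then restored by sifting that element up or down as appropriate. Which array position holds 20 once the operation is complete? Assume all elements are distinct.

13

set index 4 from -5 to -27 → [-17, -9, -15, -1, -27, -12, -2, 1, 7, -4, 6, 10, 2, 20]
-27 < parent -9 at index 1, swap → [-17, -27, -15, -1, -9, -12, -2, 1, 7, -4, 6, 10, 2, 20]
-27 < parent -17 at index 0, swap → [-27, -17, -15, -1, -9, -12, -2, 1, 7, -4, 6, 10, 2, 20]
resulting array: [-27, -17, -15, -1, -9, -12, -2, 1, 7, -4, 6, 10, 2, 20]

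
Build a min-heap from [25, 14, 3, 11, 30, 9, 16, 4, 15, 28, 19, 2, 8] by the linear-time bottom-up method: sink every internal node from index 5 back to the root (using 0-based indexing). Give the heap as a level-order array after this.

[2, 4, 3, 11, 19, 8, 16, 14, 15, 28, 30, 9, 25]

sift down from index 5:
  9 vs smaller child 2 at index 11, swap → [25, 14, 3, 11, 30, 2, 16, 4, 15, 28, 19, 9, 8]
sift down from index 4:
  30 vs smaller child 19 at index 10, swap → [25, 14, 3, 11, 19, 2, 16, 4, 15, 28, 30, 9, 8]
sift down from index 3:
  11 vs smaller child 4 at index 7, swap → [25, 14, 3, 4, 19, 2, 16, 11, 15, 28, 30, 9, 8]
sift down from index 2:
  3 vs smaller child 2 at index 5, swap → [25, 14, 2, 4, 19, 3, 16, 11, 15, 28, 30, 9, 8]
sift down from index 1:
  14 vs smaller child 4 at index 3, swap → [25, 4, 2, 14, 19, 3, 16, 11, 15, 28, 30, 9, 8]
  14 vs smaller child 11 at index 7, swap → [25, 4, 2, 11, 19, 3, 16, 14, 15, 28, 30, 9, 8]
sift down from index 0:
  25 vs smaller child 2 at index 2, swap → [2, 4, 25, 11, 19, 3, 16, 14, 15, 28, 30, 9, 8]
  25 vs smaller child 3 at index 5, swap → [2, 4, 3, 11, 19, 25, 16, 14, 15, 28, 30, 9, 8]
  25 vs smaller child 8 at index 12, swap → [2, 4, 3, 11, 19, 8, 16, 14, 15, 28, 30, 9, 25]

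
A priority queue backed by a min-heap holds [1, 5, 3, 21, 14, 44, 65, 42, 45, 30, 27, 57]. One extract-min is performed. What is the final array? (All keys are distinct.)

[3, 5, 44, 21, 14, 57, 65, 42, 45, 30, 27]

remove root 1; move last element 57 to root → [57, 5, 3, 21, 14, 44, 65, 42, 45, 30, 27]
57 vs smaller child 3 at index 2, swap → [3, 5, 57, 21, 14, 44, 65, 42, 45, 30, 27]
57 vs smaller child 44 at index 5, swap → [3, 5, 44, 21, 14, 57, 65, 42, 45, 30, 27]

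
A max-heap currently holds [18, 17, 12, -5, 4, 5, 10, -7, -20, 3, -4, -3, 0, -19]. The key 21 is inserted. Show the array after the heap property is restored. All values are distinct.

append 21 at index 14 → [18, 17, 12, -5, 4, 5, 10, -7, -20, 3, -4, -3, 0, -19, 21]
21 > parent 10 at index 6, swap → [18, 17, 12, -5, 4, 5, 21, -7, -20, 3, -4, -3, 0, -19, 10]
21 > parent 12 at index 2, swap → [18, 17, 21, -5, 4, 5, 12, -7, -20, 3, -4, -3, 0, -19, 10]
21 > parent 18 at index 0, swap → [21, 17, 18, -5, 4, 5, 12, -7, -20, 3, -4, -3, 0, -19, 10]

[21, 17, 18, -5, 4, 5, 12, -7, -20, 3, -4, -3, 0, -19, 10]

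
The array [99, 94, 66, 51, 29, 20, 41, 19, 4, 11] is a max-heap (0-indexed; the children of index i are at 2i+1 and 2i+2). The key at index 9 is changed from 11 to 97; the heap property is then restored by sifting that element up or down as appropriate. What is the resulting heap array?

[99, 97, 66, 51, 94, 20, 41, 19, 4, 29]

set index 9 from 11 to 97 → [99, 94, 66, 51, 29, 20, 41, 19, 4, 97]
97 > parent 29 at index 4, swap → [99, 94, 66, 51, 97, 20, 41, 19, 4, 29]
97 > parent 94 at index 1, swap → [99, 97, 66, 51, 94, 20, 41, 19, 4, 29]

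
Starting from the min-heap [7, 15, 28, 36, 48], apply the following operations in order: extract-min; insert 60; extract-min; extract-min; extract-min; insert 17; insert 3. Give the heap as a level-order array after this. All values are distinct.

[3, 17, 48, 60]

extract-min → returns 7:
  remove root 7; move last element 48 to root → [48, 15, 28, 36]
  48 vs smaller child 15 at index 1, swap → [15, 48, 28, 36]
  48 vs only child 36 at index 3, swap → [15, 36, 28, 48]
insert 60:
  append 60 at index 4 → [15, 36, 28, 48, 60] (no swap needed)
extract-min → returns 15:
  remove root 15; move last element 60 to root → [60, 36, 28, 48]
  60 vs smaller child 28 at index 2, swap → [28, 36, 60, 48]
extract-min → returns 28:
  remove root 28; move last element 48 to root → [48, 36, 60]
  48 vs smaller child 36 at index 1, swap → [36, 48, 60]
extract-min → returns 36:
  remove root 36; move last element 60 to root → [60, 48]
  60 vs only child 48 at index 1, swap → [48, 60]
insert 17:
  append 17 at index 2 → [48, 60, 17]
  17 < parent 48 at index 0, swap → [17, 60, 48]
insert 3:
  append 3 at index 3 → [17, 60, 48, 3]
  3 < parent 60 at index 1, swap → [17, 3, 48, 60]
  3 < parent 17 at index 0, swap → [3, 17, 48, 60]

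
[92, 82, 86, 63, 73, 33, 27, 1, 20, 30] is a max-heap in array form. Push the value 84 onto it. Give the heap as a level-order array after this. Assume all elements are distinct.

[92, 84, 86, 63, 82, 33, 27, 1, 20, 30, 73]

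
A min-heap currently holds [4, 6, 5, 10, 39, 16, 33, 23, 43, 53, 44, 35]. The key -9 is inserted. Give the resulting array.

[-9, 6, 4, 10, 39, 5, 33, 23, 43, 53, 44, 35, 16]

append -9 at index 12 → [4, 6, 5, 10, 39, 16, 33, 23, 43, 53, 44, 35, -9]
-9 < parent 16 at index 5, swap → [4, 6, 5, 10, 39, -9, 33, 23, 43, 53, 44, 35, 16]
-9 < parent 5 at index 2, swap → [4, 6, -9, 10, 39, 5, 33, 23, 43, 53, 44, 35, 16]
-9 < parent 4 at index 0, swap → [-9, 6, 4, 10, 39, 5, 33, 23, 43, 53, 44, 35, 16]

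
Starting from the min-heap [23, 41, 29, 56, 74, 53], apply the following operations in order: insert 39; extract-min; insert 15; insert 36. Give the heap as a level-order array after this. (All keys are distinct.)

insert 39:
  append 39 at index 6 → [23, 41, 29, 56, 74, 53, 39] (no swap needed)
extract-min → returns 23:
  remove root 23; move last element 39 to root → [39, 41, 29, 56, 74, 53]
  39 vs smaller child 29 at index 2, swap → [29, 41, 39, 56, 74, 53]
insert 15:
  append 15 at index 6 → [29, 41, 39, 56, 74, 53, 15]
  15 < parent 39 at index 2, swap → [29, 41, 15, 56, 74, 53, 39]
  15 < parent 29 at index 0, swap → [15, 41, 29, 56, 74, 53, 39]
insert 36:
  append 36 at index 7 → [15, 41, 29, 56, 74, 53, 39, 36]
  36 < parent 56 at index 3, swap → [15, 41, 29, 36, 74, 53, 39, 56]
  36 < parent 41 at index 1, swap → [15, 36, 29, 41, 74, 53, 39, 56]

[15, 36, 29, 41, 74, 53, 39, 56]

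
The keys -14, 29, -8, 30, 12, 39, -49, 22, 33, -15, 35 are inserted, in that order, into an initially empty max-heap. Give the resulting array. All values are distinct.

[39, 35, 30, 29, 33, -8, -49, -14, 22, -15, 12]

Insert -14:
  append -14 at index 0 → [-14] (no swap needed)
Insert 29:
  append 29 at index 1 → [-14, 29]
  29 > parent -14 at index 0, swap → [29, -14]
Insert -8:
  append -8 at index 2 → [29, -14, -8] (no swap needed)
Insert 30:
  append 30 at index 3 → [29, -14, -8, 30]
  30 > parent -14 at index 1, swap → [29, 30, -8, -14]
  30 > parent 29 at index 0, swap → [30, 29, -8, -14]
Insert 12:
  append 12 at index 4 → [30, 29, -8, -14, 12] (no swap needed)
Insert 39:
  append 39 at index 5 → [30, 29, -8, -14, 12, 39]
  39 > parent -8 at index 2, swap → [30, 29, 39, -14, 12, -8]
  39 > parent 30 at index 0, swap → [39, 29, 30, -14, 12, -8]
Insert -49:
  append -49 at index 6 → [39, 29, 30, -14, 12, -8, -49] (no swap needed)
Insert 22:
  append 22 at index 7 → [39, 29, 30, -14, 12, -8, -49, 22]
  22 > parent -14 at index 3, swap → [39, 29, 30, 22, 12, -8, -49, -14]
Insert 33:
  append 33 at index 8 → [39, 29, 30, 22, 12, -8, -49, -14, 33]
  33 > parent 22 at index 3, swap → [39, 29, 30, 33, 12, -8, -49, -14, 22]
  33 > parent 29 at index 1, swap → [39, 33, 30, 29, 12, -8, -49, -14, 22]
Insert -15:
  append -15 at index 9 → [39, 33, 30, 29, 12, -8, -49, -14, 22, -15] (no swap needed)
Insert 35:
  append 35 at index 10 → [39, 33, 30, 29, 12, -8, -49, -14, 22, -15, 35]
  35 > parent 12 at index 4, swap → [39, 33, 30, 29, 35, -8, -49, -14, 22, -15, 12]
  35 > parent 33 at index 1, swap → [39, 35, 30, 29, 33, -8, -49, -14, 22, -15, 12]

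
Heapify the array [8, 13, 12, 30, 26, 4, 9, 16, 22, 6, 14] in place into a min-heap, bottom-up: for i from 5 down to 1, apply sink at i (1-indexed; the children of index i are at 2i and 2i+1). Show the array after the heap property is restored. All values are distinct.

sift down from index 5:
  26 vs smaller child 6 at index 10, swap → [8, 13, 12, 30, 6, 4, 9, 16, 22, 26, 14]
sift down from index 4:
  30 vs smaller child 16 at index 8, swap → [8, 13, 12, 16, 6, 4, 9, 30, 22, 26, 14]
sift down from index 3:
  12 vs smaller child 4 at index 6, swap → [8, 13, 4, 16, 6, 12, 9, 30, 22, 26, 14]
sift down from index 2:
  13 vs smaller child 6 at index 5, swap → [8, 6, 4, 16, 13, 12, 9, 30, 22, 26, 14]
sift down from index 1:
  8 vs smaller child 4 at index 3, swap → [4, 6, 8, 16, 13, 12, 9, 30, 22, 26, 14]

[4, 6, 8, 16, 13, 12, 9, 30, 22, 26, 14]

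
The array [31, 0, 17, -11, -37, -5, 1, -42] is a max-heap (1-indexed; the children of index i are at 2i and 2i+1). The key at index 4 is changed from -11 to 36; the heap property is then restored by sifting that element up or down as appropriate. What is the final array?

[36, 31, 17, 0, -37, -5, 1, -42]

set index 4 from -11 to 36 → [31, 0, 17, 36, -37, -5, 1, -42]
36 > parent 0 at index 2, swap → [31, 36, 17, 0, -37, -5, 1, -42]
36 > parent 31 at index 1, swap → [36, 31, 17, 0, -37, -5, 1, -42]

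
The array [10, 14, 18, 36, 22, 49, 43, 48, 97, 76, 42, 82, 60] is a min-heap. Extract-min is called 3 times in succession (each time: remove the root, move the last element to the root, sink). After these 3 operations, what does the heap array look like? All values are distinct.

extract-min #1 returns 10:
  remove root 10; move last element 60 to root → [60, 14, 18, 36, 22, 49, 43, 48, 97, 76, 42, 82]
  60 vs smaller child 14 at index 1, swap → [14, 60, 18, 36, 22, 49, 43, 48, 97, 76, 42, 82]
  60 vs smaller child 22 at index 4, swap → [14, 22, 18, 36, 60, 49, 43, 48, 97, 76, 42, 82]
  60 vs smaller child 42 at index 10, swap → [14, 22, 18, 36, 42, 49, 43, 48, 97, 76, 60, 82]
extract-min #2 returns 14:
  remove root 14; move last element 82 to root → [82, 22, 18, 36, 42, 49, 43, 48, 97, 76, 60]
  82 vs smaller child 18 at index 2, swap → [18, 22, 82, 36, 42, 49, 43, 48, 97, 76, 60]
  82 vs smaller child 43 at index 6, swap → [18, 22, 43, 36, 42, 49, 82, 48, 97, 76, 60]
extract-min #3 returns 18:
  remove root 18; move last element 60 to root → [60, 22, 43, 36, 42, 49, 82, 48, 97, 76]
  60 vs smaller child 22 at index 1, swap → [22, 60, 43, 36, 42, 49, 82, 48, 97, 76]
  60 vs smaller child 36 at index 3, swap → [22, 36, 43, 60, 42, 49, 82, 48, 97, 76]
  60 vs smaller child 48 at index 7, swap → [22, 36, 43, 48, 42, 49, 82, 60, 97, 76]

[22, 36, 43, 48, 42, 49, 82, 60, 97, 76]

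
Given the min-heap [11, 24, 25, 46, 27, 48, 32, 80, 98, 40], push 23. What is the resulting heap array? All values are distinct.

append 23 at index 10 → [11, 24, 25, 46, 27, 48, 32, 80, 98, 40, 23]
23 < parent 27 at index 4, swap → [11, 24, 25, 46, 23, 48, 32, 80, 98, 40, 27]
23 < parent 24 at index 1, swap → [11, 23, 25, 46, 24, 48, 32, 80, 98, 40, 27]

[11, 23, 25, 46, 24, 48, 32, 80, 98, 40, 27]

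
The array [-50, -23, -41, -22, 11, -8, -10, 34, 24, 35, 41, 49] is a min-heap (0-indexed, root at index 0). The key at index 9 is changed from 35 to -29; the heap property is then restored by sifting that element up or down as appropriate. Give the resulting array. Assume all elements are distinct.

[-50, -29, -41, -22, -23, -8, -10, 34, 24, 11, 41, 49]

set index 9 from 35 to -29 → [-50, -23, -41, -22, 11, -8, -10, 34, 24, -29, 41, 49]
-29 < parent 11 at index 4, swap → [-50, -23, -41, -22, -29, -8, -10, 34, 24, 11, 41, 49]
-29 < parent -23 at index 1, swap → [-50, -29, -41, -22, -23, -8, -10, 34, 24, 11, 41, 49]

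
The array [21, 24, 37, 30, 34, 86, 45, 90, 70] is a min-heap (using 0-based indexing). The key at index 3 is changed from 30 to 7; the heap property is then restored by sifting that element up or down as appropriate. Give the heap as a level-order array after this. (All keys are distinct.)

set index 3 from 30 to 7 → [21, 24, 37, 7, 34, 86, 45, 90, 70]
7 < parent 24 at index 1, swap → [21, 7, 37, 24, 34, 86, 45, 90, 70]
7 < parent 21 at index 0, swap → [7, 21, 37, 24, 34, 86, 45, 90, 70]

[7, 21, 37, 24, 34, 86, 45, 90, 70]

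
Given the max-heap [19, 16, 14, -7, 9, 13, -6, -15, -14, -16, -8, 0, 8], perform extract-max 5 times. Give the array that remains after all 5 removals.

[8, -7, 0, -14, -16, -8, -6, -15]

extract-max #1 returns 19:
  remove root 19; move last element 8 to root → [8, 16, 14, -7, 9, 13, -6, -15, -14, -16, -8, 0]
  8 vs larger child 16 at index 1, swap → [16, 8, 14, -7, 9, 13, -6, -15, -14, -16, -8, 0]
  8 vs larger child 9 at index 4, swap → [16, 9, 14, -7, 8, 13, -6, -15, -14, -16, -8, 0]
extract-max #2 returns 16:
  remove root 16; move last element 0 to root → [0, 9, 14, -7, 8, 13, -6, -15, -14, -16, -8]
  0 vs larger child 14 at index 2, swap → [14, 9, 0, -7, 8, 13, -6, -15, -14, -16, -8]
  0 vs larger child 13 at index 5, swap → [14, 9, 13, -7, 8, 0, -6, -15, -14, -16, -8]
extract-max #3 returns 14:
  remove root 14; move last element -8 to root → [-8, 9, 13, -7, 8, 0, -6, -15, -14, -16]
  -8 vs larger child 13 at index 2, swap → [13, 9, -8, -7, 8, 0, -6, -15, -14, -16]
  -8 vs larger child 0 at index 5, swap → [13, 9, 0, -7, 8, -8, -6, -15, -14, -16]
extract-max #4 returns 13:
  remove root 13; move last element -16 to root → [-16, 9, 0, -7, 8, -8, -6, -15, -14]
  -16 vs larger child 9 at index 1, swap → [9, -16, 0, -7, 8, -8, -6, -15, -14]
  -16 vs larger child 8 at index 4, swap → [9, 8, 0, -7, -16, -8, -6, -15, -14]
extract-max #5 returns 9:
  remove root 9; move last element -14 to root → [-14, 8, 0, -7, -16, -8, -6, -15]
  -14 vs larger child 8 at index 1, swap → [8, -14, 0, -7, -16, -8, -6, -15]
  -14 vs larger child -7 at index 3, swap → [8, -7, 0, -14, -16, -8, -6, -15]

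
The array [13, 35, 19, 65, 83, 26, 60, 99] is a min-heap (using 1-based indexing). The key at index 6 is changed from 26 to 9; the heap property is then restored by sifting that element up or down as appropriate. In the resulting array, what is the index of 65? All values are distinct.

4

set index 6 from 26 to 9 → [13, 35, 19, 65, 83, 9, 60, 99]
9 < parent 19 at index 3, swap → [13, 35, 9, 65, 83, 19, 60, 99]
9 < parent 13 at index 1, swap → [9, 35, 13, 65, 83, 19, 60, 99]
resulting array: [9, 35, 13, 65, 83, 19, 60, 99]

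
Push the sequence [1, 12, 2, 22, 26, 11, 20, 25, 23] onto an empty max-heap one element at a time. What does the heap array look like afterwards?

[26, 25, 20, 23, 12, 2, 11, 1, 22]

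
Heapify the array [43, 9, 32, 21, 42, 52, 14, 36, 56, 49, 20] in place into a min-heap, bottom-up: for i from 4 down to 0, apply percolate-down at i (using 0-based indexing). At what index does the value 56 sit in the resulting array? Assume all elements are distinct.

sift down from index 4:
  42 vs smaller child 20 at index 10, swap → [43, 9, 32, 21, 20, 52, 14, 36, 56, 49, 42]
sift down from index 3: already satisfies heap property
sift down from index 2:
  32 vs smaller child 14 at index 6, swap → [43, 9, 14, 21, 20, 52, 32, 36, 56, 49, 42]
sift down from index 1: already satisfies heap property
sift down from index 0:
  43 vs smaller child 9 at index 1, swap → [9, 43, 14, 21, 20, 52, 32, 36, 56, 49, 42]
  43 vs smaller child 20 at index 4, swap → [9, 20, 14, 21, 43, 52, 32, 36, 56, 49, 42]
  43 vs smaller child 42 at index 10, swap → [9, 20, 14, 21, 42, 52, 32, 36, 56, 49, 43]
resulting array: [9, 20, 14, 21, 42, 52, 32, 36, 56, 49, 43]

8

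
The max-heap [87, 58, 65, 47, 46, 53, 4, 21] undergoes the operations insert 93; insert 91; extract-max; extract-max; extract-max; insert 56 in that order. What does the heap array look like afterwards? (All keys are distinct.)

insert 93:
  append 93 at index 8 → [87, 58, 65, 47, 46, 53, 4, 21, 93]
  93 > parent 47 at index 3, swap → [87, 58, 65, 93, 46, 53, 4, 21, 47]
  93 > parent 58 at index 1, swap → [87, 93, 65, 58, 46, 53, 4, 21, 47]
  93 > parent 87 at index 0, swap → [93, 87, 65, 58, 46, 53, 4, 21, 47]
insert 91:
  append 91 at index 9 → [93, 87, 65, 58, 46, 53, 4, 21, 47, 91]
  91 > parent 46 at index 4, swap → [93, 87, 65, 58, 91, 53, 4, 21, 47, 46]
  91 > parent 87 at index 1, swap → [93, 91, 65, 58, 87, 53, 4, 21, 47, 46]
extract-max → returns 93:
  remove root 93; move last element 46 to root → [46, 91, 65, 58, 87, 53, 4, 21, 47]
  46 vs larger child 91 at index 1, swap → [91, 46, 65, 58, 87, 53, 4, 21, 47]
  46 vs larger child 87 at index 4, swap → [91, 87, 65, 58, 46, 53, 4, 21, 47]
extract-max → returns 91:
  remove root 91; move last element 47 to root → [47, 87, 65, 58, 46, 53, 4, 21]
  47 vs larger child 87 at index 1, swap → [87, 47, 65, 58, 46, 53, 4, 21]
  47 vs larger child 58 at index 3, swap → [87, 58, 65, 47, 46, 53, 4, 21]
extract-max → returns 87:
  remove root 87; move last element 21 to root → [21, 58, 65, 47, 46, 53, 4]
  21 vs larger child 65 at index 2, swap → [65, 58, 21, 47, 46, 53, 4]
  21 vs larger child 53 at index 5, swap → [65, 58, 53, 47, 46, 21, 4]
insert 56:
  append 56 at index 7 → [65, 58, 53, 47, 46, 21, 4, 56]
  56 > parent 47 at index 3, swap → [65, 58, 53, 56, 46, 21, 4, 47]

[65, 58, 53, 56, 46, 21, 4, 47]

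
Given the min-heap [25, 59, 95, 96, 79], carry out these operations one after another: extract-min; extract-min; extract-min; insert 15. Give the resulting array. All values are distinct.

[15, 96, 95]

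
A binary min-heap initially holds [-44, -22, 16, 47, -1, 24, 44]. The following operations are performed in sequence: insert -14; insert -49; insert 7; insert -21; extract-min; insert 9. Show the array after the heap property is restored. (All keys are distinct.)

insert -14:
  append -14 at index 7 → [-44, -22, 16, 47, -1, 24, 44, -14]
  -14 < parent 47 at index 3, swap → [-44, -22, 16, -14, -1, 24, 44, 47]
insert -49:
  append -49 at index 8 → [-44, -22, 16, -14, -1, 24, 44, 47, -49]
  -49 < parent -14 at index 3, swap → [-44, -22, 16, -49, -1, 24, 44, 47, -14]
  -49 < parent -22 at index 1, swap → [-44, -49, 16, -22, -1, 24, 44, 47, -14]
  -49 < parent -44 at index 0, swap → [-49, -44, 16, -22, -1, 24, 44, 47, -14]
insert 7:
  append 7 at index 9 → [-49, -44, 16, -22, -1, 24, 44, 47, -14, 7] (no swap needed)
insert -21:
  append -21 at index 10 → [-49, -44, 16, -22, -1, 24, 44, 47, -14, 7, -21]
  -21 < parent -1 at index 4, swap → [-49, -44, 16, -22, -21, 24, 44, 47, -14, 7, -1]
extract-min → returns -49:
  remove root -49; move last element -1 to root → [-1, -44, 16, -22, -21, 24, 44, 47, -14, 7]
  -1 vs smaller child -44 at index 1, swap → [-44, -1, 16, -22, -21, 24, 44, 47, -14, 7]
  -1 vs smaller child -22 at index 3, swap → [-44, -22, 16, -1, -21, 24, 44, 47, -14, 7]
  -1 vs smaller child -14 at index 8, swap → [-44, -22, 16, -14, -21, 24, 44, 47, -1, 7]
insert 9:
  append 9 at index 10 → [-44, -22, 16, -14, -21, 24, 44, 47, -1, 7, 9] (no swap needed)

[-44, -22, 16, -14, -21, 24, 44, 47, -1, 7, 9]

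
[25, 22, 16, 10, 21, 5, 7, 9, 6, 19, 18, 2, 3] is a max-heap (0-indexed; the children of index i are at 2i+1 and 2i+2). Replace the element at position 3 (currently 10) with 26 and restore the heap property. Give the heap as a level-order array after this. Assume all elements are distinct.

set index 3 from 10 to 26 → [25, 22, 16, 26, 21, 5, 7, 9, 6, 19, 18, 2, 3]
26 > parent 22 at index 1, swap → [25, 26, 16, 22, 21, 5, 7, 9, 6, 19, 18, 2, 3]
26 > parent 25 at index 0, swap → [26, 25, 16, 22, 21, 5, 7, 9, 6, 19, 18, 2, 3]

[26, 25, 16, 22, 21, 5, 7, 9, 6, 19, 18, 2, 3]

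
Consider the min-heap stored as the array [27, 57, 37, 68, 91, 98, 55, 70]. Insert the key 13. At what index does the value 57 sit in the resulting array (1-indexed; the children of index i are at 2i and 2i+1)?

4

append 13 at index 9 → [27, 57, 37, 68, 91, 98, 55, 70, 13]
13 < parent 68 at index 4, swap → [27, 57, 37, 13, 91, 98, 55, 70, 68]
13 < parent 57 at index 2, swap → [27, 13, 37, 57, 91, 98, 55, 70, 68]
13 < parent 27 at index 1, swap → [13, 27, 37, 57, 91, 98, 55, 70, 68]
resulting array: [13, 27, 37, 57, 91, 98, 55, 70, 68]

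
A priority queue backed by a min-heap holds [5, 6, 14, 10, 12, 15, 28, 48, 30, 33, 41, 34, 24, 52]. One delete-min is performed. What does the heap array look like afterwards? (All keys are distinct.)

[6, 10, 14, 30, 12, 15, 28, 48, 52, 33, 41, 34, 24]

remove root 5; move last element 52 to root → [52, 6, 14, 10, 12, 15, 28, 48, 30, 33, 41, 34, 24]
52 vs smaller child 6 at index 1, swap → [6, 52, 14, 10, 12, 15, 28, 48, 30, 33, 41, 34, 24]
52 vs smaller child 10 at index 3, swap → [6, 10, 14, 52, 12, 15, 28, 48, 30, 33, 41, 34, 24]
52 vs smaller child 30 at index 8, swap → [6, 10, 14, 30, 12, 15, 28, 48, 52, 33, 41, 34, 24]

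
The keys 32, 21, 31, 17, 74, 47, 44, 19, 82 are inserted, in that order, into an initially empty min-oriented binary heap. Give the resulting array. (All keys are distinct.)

Insert 32:
  append 32 at index 0 → [32] (no swap needed)
Insert 21:
  append 21 at index 1 → [32, 21]
  21 < parent 32 at index 0, swap → [21, 32]
Insert 31:
  append 31 at index 2 → [21, 32, 31] (no swap needed)
Insert 17:
  append 17 at index 3 → [21, 32, 31, 17]
  17 < parent 32 at index 1, swap → [21, 17, 31, 32]
  17 < parent 21 at index 0, swap → [17, 21, 31, 32]
Insert 74:
  append 74 at index 4 → [17, 21, 31, 32, 74] (no swap needed)
Insert 47:
  append 47 at index 5 → [17, 21, 31, 32, 74, 47] (no swap needed)
Insert 44:
  append 44 at index 6 → [17, 21, 31, 32, 74, 47, 44] (no swap needed)
Insert 19:
  append 19 at index 7 → [17, 21, 31, 32, 74, 47, 44, 19]
  19 < parent 32 at index 3, swap → [17, 21, 31, 19, 74, 47, 44, 32]
  19 < parent 21 at index 1, swap → [17, 19, 31, 21, 74, 47, 44, 32]
Insert 82:
  append 82 at index 8 → [17, 19, 31, 21, 74, 47, 44, 32, 82] (no swap needed)

[17, 19, 31, 21, 74, 47, 44, 32, 82]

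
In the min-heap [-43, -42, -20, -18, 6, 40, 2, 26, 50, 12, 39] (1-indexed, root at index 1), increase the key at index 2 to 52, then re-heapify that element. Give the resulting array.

set index 2 from -42 to 52 → [-43, 52, -20, -18, 6, 40, 2, 26, 50, 12, 39]
52 vs smaller child -18 at index 4, swap → [-43, -18, -20, 52, 6, 40, 2, 26, 50, 12, 39]
52 vs smaller child 26 at index 8, swap → [-43, -18, -20, 26, 6, 40, 2, 52, 50, 12, 39]

[-43, -18, -20, 26, 6, 40, 2, 52, 50, 12, 39]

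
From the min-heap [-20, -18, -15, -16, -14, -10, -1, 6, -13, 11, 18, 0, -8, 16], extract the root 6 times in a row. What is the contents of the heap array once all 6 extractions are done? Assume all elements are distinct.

extract-min #1 returns -20:
  remove root -20; move last element 16 to root → [16, -18, -15, -16, -14, -10, -1, 6, -13, 11, 18, 0, -8]
  16 vs smaller child -18 at index 1, swap → [-18, 16, -15, -16, -14, -10, -1, 6, -13, 11, 18, 0, -8]
  16 vs smaller child -16 at index 3, swap → [-18, -16, -15, 16, -14, -10, -1, 6, -13, 11, 18, 0, -8]
  16 vs smaller child -13 at index 8, swap → [-18, -16, -15, -13, -14, -10, -1, 6, 16, 11, 18, 0, -8]
extract-min #2 returns -18:
  remove root -18; move last element -8 to root → [-8, -16, -15, -13, -14, -10, -1, 6, 16, 11, 18, 0]
  -8 vs smaller child -16 at index 1, swap → [-16, -8, -15, -13, -14, -10, -1, 6, 16, 11, 18, 0]
  -8 vs smaller child -14 at index 4, swap → [-16, -14, -15, -13, -8, -10, -1, 6, 16, 11, 18, 0]
extract-min #3 returns -16:
  remove root -16; move last element 0 to root → [0, -14, -15, -13, -8, -10, -1, 6, 16, 11, 18]
  0 vs smaller child -15 at index 2, swap → [-15, -14, 0, -13, -8, -10, -1, 6, 16, 11, 18]
  0 vs smaller child -10 at index 5, swap → [-15, -14, -10, -13, -8, 0, -1, 6, 16, 11, 18]
extract-min #4 returns -15:
  remove root -15; move last element 18 to root → [18, -14, -10, -13, -8, 0, -1, 6, 16, 11]
  18 vs smaller child -14 at index 1, swap → [-14, 18, -10, -13, -8, 0, -1, 6, 16, 11]
  18 vs smaller child -13 at index 3, swap → [-14, -13, -10, 18, -8, 0, -1, 6, 16, 11]
  18 vs smaller child 6 at index 7, swap → [-14, -13, -10, 6, -8, 0, -1, 18, 16, 11]
extract-min #5 returns -14:
  remove root -14; move last element 11 to root → [11, -13, -10, 6, -8, 0, -1, 18, 16]
  11 vs smaller child -13 at index 1, swap → [-13, 11, -10, 6, -8, 0, -1, 18, 16]
  11 vs smaller child -8 at index 4, swap → [-13, -8, -10, 6, 11, 0, -1, 18, 16]
extract-min #6 returns -13:
  remove root -13; move last element 16 to root → [16, -8, -10, 6, 11, 0, -1, 18]
  16 vs smaller child -10 at index 2, swap → [-10, -8, 16, 6, 11, 0, -1, 18]
  16 vs smaller child -1 at index 6, swap → [-10, -8, -1, 6, 11, 0, 16, 18]

[-10, -8, -1, 6, 11, 0, 16, 18]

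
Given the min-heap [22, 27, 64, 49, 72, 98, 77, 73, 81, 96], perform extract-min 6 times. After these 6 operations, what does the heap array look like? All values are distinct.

[77, 81, 98, 96]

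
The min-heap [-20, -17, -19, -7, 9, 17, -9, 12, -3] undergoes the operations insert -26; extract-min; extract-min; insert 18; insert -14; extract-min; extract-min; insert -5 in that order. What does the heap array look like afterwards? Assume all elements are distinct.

[-14, -7, -9, -5, 9, 17, -3, 18, 12]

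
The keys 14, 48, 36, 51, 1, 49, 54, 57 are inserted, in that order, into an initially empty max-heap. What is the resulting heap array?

[57, 54, 51, 48, 1, 36, 49, 14]

Insert 14:
  append 14 at index 0 → [14] (no swap needed)
Insert 48:
  append 48 at index 1 → [14, 48]
  48 > parent 14 at index 0, swap → [48, 14]
Insert 36:
  append 36 at index 2 → [48, 14, 36] (no swap needed)
Insert 51:
  append 51 at index 3 → [48, 14, 36, 51]
  51 > parent 14 at index 1, swap → [48, 51, 36, 14]
  51 > parent 48 at index 0, swap → [51, 48, 36, 14]
Insert 1:
  append 1 at index 4 → [51, 48, 36, 14, 1] (no swap needed)
Insert 49:
  append 49 at index 5 → [51, 48, 36, 14, 1, 49]
  49 > parent 36 at index 2, swap → [51, 48, 49, 14, 1, 36]
Insert 54:
  append 54 at index 6 → [51, 48, 49, 14, 1, 36, 54]
  54 > parent 49 at index 2, swap → [51, 48, 54, 14, 1, 36, 49]
  54 > parent 51 at index 0, swap → [54, 48, 51, 14, 1, 36, 49]
Insert 57:
  append 57 at index 7 → [54, 48, 51, 14, 1, 36, 49, 57]
  57 > parent 14 at index 3, swap → [54, 48, 51, 57, 1, 36, 49, 14]
  57 > parent 48 at index 1, swap → [54, 57, 51, 48, 1, 36, 49, 14]
  57 > parent 54 at index 0, swap → [57, 54, 51, 48, 1, 36, 49, 14]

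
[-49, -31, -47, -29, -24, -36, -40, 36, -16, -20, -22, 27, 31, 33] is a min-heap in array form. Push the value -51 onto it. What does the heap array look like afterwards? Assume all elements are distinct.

[-51, -31, -49, -29, -24, -36, -47, 36, -16, -20, -22, 27, 31, 33, -40]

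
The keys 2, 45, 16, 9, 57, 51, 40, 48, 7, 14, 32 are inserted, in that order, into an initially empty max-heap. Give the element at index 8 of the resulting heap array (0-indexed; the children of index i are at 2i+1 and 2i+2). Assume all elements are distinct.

Insert 2:
  append 2 at index 0 → [2] (no swap needed)
Insert 45:
  append 45 at index 1 → [2, 45]
  45 > parent 2 at index 0, swap → [45, 2]
Insert 16:
  append 16 at index 2 → [45, 2, 16] (no swap needed)
Insert 9:
  append 9 at index 3 → [45, 2, 16, 9]
  9 > parent 2 at index 1, swap → [45, 9, 16, 2]
Insert 57:
  append 57 at index 4 → [45, 9, 16, 2, 57]
  57 > parent 9 at index 1, swap → [45, 57, 16, 2, 9]
  57 > parent 45 at index 0, swap → [57, 45, 16, 2, 9]
Insert 51:
  append 51 at index 5 → [57, 45, 16, 2, 9, 51]
  51 > parent 16 at index 2, swap → [57, 45, 51, 2, 9, 16]
Insert 40:
  append 40 at index 6 → [57, 45, 51, 2, 9, 16, 40] (no swap needed)
Insert 48:
  append 48 at index 7 → [57, 45, 51, 2, 9, 16, 40, 48]
  48 > parent 2 at index 3, swap → [57, 45, 51, 48, 9, 16, 40, 2]
  48 > parent 45 at index 1, swap → [57, 48, 51, 45, 9, 16, 40, 2]
Insert 7:
  append 7 at index 8 → [57, 48, 51, 45, 9, 16, 40, 2, 7] (no swap needed)
Insert 14:
  append 14 at index 9 → [57, 48, 51, 45, 9, 16, 40, 2, 7, 14]
  14 > parent 9 at index 4, swap → [57, 48, 51, 45, 14, 16, 40, 2, 7, 9]
Insert 32:
  append 32 at index 10 → [57, 48, 51, 45, 14, 16, 40, 2, 7, 9, 32]
  32 > parent 14 at index 4, swap → [57, 48, 51, 45, 32, 16, 40, 2, 7, 9, 14]
resulting array: [57, 48, 51, 45, 32, 16, 40, 2, 7, 9, 14]

7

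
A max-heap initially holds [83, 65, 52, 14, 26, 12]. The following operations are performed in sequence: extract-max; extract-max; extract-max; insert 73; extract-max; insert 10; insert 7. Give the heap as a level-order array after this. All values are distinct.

extract-max → returns 83:
  remove root 83; move last element 12 to root → [12, 65, 52, 14, 26]
  12 vs larger child 65 at index 1, swap → [65, 12, 52, 14, 26]
  12 vs larger child 26 at index 4, swap → [65, 26, 52, 14, 12]
extract-max → returns 65:
  remove root 65; move last element 12 to root → [12, 26, 52, 14]
  12 vs larger child 52 at index 2, swap → [52, 26, 12, 14]
extract-max → returns 52:
  remove root 52; move last element 14 to root → [14, 26, 12]
  14 vs larger child 26 at index 1, swap → [26, 14, 12]
insert 73:
  append 73 at index 3 → [26, 14, 12, 73]
  73 > parent 14 at index 1, swap → [26, 73, 12, 14]
  73 > parent 26 at index 0, swap → [73, 26, 12, 14]
extract-max → returns 73:
  remove root 73; move last element 14 to root → [14, 26, 12]
  14 vs larger child 26 at index 1, swap → [26, 14, 12]
insert 10:
  append 10 at index 3 → [26, 14, 12, 10] (no swap needed)
insert 7:
  append 7 at index 4 → [26, 14, 12, 10, 7] (no swap needed)

[26, 14, 12, 10, 7]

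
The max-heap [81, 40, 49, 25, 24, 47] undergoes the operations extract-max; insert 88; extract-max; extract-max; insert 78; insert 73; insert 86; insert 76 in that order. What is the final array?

extract-max → returns 81:
  remove root 81; move last element 47 to root → [47, 40, 49, 25, 24]
  47 vs larger child 49 at index 2, swap → [49, 40, 47, 25, 24]
insert 88:
  append 88 at index 5 → [49, 40, 47, 25, 24, 88]
  88 > parent 47 at index 2, swap → [49, 40, 88, 25, 24, 47]
  88 > parent 49 at index 0, swap → [88, 40, 49, 25, 24, 47]
extract-max → returns 88:
  remove root 88; move last element 47 to root → [47, 40, 49, 25, 24]
  47 vs larger child 49 at index 2, swap → [49, 40, 47, 25, 24]
extract-max → returns 49:
  remove root 49; move last element 24 to root → [24, 40, 47, 25]
  24 vs larger child 47 at index 2, swap → [47, 40, 24, 25]
insert 78:
  append 78 at index 4 → [47, 40, 24, 25, 78]
  78 > parent 40 at index 1, swap → [47, 78, 24, 25, 40]
  78 > parent 47 at index 0, swap → [78, 47, 24, 25, 40]
insert 73:
  append 73 at index 5 → [78, 47, 24, 25, 40, 73]
  73 > parent 24 at index 2, swap → [78, 47, 73, 25, 40, 24]
insert 86:
  append 86 at index 6 → [78, 47, 73, 25, 40, 24, 86]
  86 > parent 73 at index 2, swap → [78, 47, 86, 25, 40, 24, 73]
  86 > parent 78 at index 0, swap → [86, 47, 78, 25, 40, 24, 73]
insert 76:
  append 76 at index 7 → [86, 47, 78, 25, 40, 24, 73, 76]
  76 > parent 25 at index 3, swap → [86, 47, 78, 76, 40, 24, 73, 25]
  76 > parent 47 at index 1, swap → [86, 76, 78, 47, 40, 24, 73, 25]

[86, 76, 78, 47, 40, 24, 73, 25]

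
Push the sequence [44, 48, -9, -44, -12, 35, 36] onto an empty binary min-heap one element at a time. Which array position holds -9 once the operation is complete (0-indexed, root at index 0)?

Insert 44:
  append 44 at index 0 → [44] (no swap needed)
Insert 48:
  append 48 at index 1 → [44, 48] (no swap needed)
Insert -9:
  append -9 at index 2 → [44, 48, -9]
  -9 < parent 44 at index 0, swap → [-9, 48, 44]
Insert -44:
  append -44 at index 3 → [-9, 48, 44, -44]
  -44 < parent 48 at index 1, swap → [-9, -44, 44, 48]
  -44 < parent -9 at index 0, swap → [-44, -9, 44, 48]
Insert -12:
  append -12 at index 4 → [-44, -9, 44, 48, -12]
  -12 < parent -9 at index 1, swap → [-44, -12, 44, 48, -9]
Insert 35:
  append 35 at index 5 → [-44, -12, 44, 48, -9, 35]
  35 < parent 44 at index 2, swap → [-44, -12, 35, 48, -9, 44]
Insert 36:
  append 36 at index 6 → [-44, -12, 35, 48, -9, 44, 36] (no swap needed)
resulting array: [-44, -12, 35, 48, -9, 44, 36]

4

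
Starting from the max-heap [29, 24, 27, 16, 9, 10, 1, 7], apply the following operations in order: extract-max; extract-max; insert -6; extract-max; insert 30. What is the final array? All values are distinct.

extract-max → returns 29:
  remove root 29; move last element 7 to root → [7, 24, 27, 16, 9, 10, 1]
  7 vs larger child 27 at index 2, swap → [27, 24, 7, 16, 9, 10, 1]
  7 vs larger child 10 at index 5, swap → [27, 24, 10, 16, 9, 7, 1]
extract-max → returns 27:
  remove root 27; move last element 1 to root → [1, 24, 10, 16, 9, 7]
  1 vs larger child 24 at index 1, swap → [24, 1, 10, 16, 9, 7]
  1 vs larger child 16 at index 3, swap → [24, 16, 10, 1, 9, 7]
insert -6:
  append -6 at index 6 → [24, 16, 10, 1, 9, 7, -6] (no swap needed)
extract-max → returns 24:
  remove root 24; move last element -6 to root → [-6, 16, 10, 1, 9, 7]
  -6 vs larger child 16 at index 1, swap → [16, -6, 10, 1, 9, 7]
  -6 vs larger child 9 at index 4, swap → [16, 9, 10, 1, -6, 7]
insert 30:
  append 30 at index 6 → [16, 9, 10, 1, -6, 7, 30]
  30 > parent 10 at index 2, swap → [16, 9, 30, 1, -6, 7, 10]
  30 > parent 16 at index 0, swap → [30, 9, 16, 1, -6, 7, 10]

[30, 9, 16, 1, -6, 7, 10]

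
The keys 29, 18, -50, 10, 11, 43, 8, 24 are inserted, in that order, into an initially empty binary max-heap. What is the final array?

Insert 29:
  append 29 at index 0 → [29] (no swap needed)
Insert 18:
  append 18 at index 1 → [29, 18] (no swap needed)
Insert -50:
  append -50 at index 2 → [29, 18, -50] (no swap needed)
Insert 10:
  append 10 at index 3 → [29, 18, -50, 10] (no swap needed)
Insert 11:
  append 11 at index 4 → [29, 18, -50, 10, 11] (no swap needed)
Insert 43:
  append 43 at index 5 → [29, 18, -50, 10, 11, 43]
  43 > parent -50 at index 2, swap → [29, 18, 43, 10, 11, -50]
  43 > parent 29 at index 0, swap → [43, 18, 29, 10, 11, -50]
Insert 8:
  append 8 at index 6 → [43, 18, 29, 10, 11, -50, 8] (no swap needed)
Insert 24:
  append 24 at index 7 → [43, 18, 29, 10, 11, -50, 8, 24]
  24 > parent 10 at index 3, swap → [43, 18, 29, 24, 11, -50, 8, 10]
  24 > parent 18 at index 1, swap → [43, 24, 29, 18, 11, -50, 8, 10]

[43, 24, 29, 18, 11, -50, 8, 10]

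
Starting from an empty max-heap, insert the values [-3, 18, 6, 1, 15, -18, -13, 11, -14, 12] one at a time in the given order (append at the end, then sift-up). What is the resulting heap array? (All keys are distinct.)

Insert -3:
  append -3 at index 0 → [-3] (no swap needed)
Insert 18:
  append 18 at index 1 → [-3, 18]
  18 > parent -3 at index 0, swap → [18, -3]
Insert 6:
  append 6 at index 2 → [18, -3, 6] (no swap needed)
Insert 1:
  append 1 at index 3 → [18, -3, 6, 1]
  1 > parent -3 at index 1, swap → [18, 1, 6, -3]
Insert 15:
  append 15 at index 4 → [18, 1, 6, -3, 15]
  15 > parent 1 at index 1, swap → [18, 15, 6, -3, 1]
Insert -18:
  append -18 at index 5 → [18, 15, 6, -3, 1, -18] (no swap needed)
Insert -13:
  append -13 at index 6 → [18, 15, 6, -3, 1, -18, -13] (no swap needed)
Insert 11:
  append 11 at index 7 → [18, 15, 6, -3, 1, -18, -13, 11]
  11 > parent -3 at index 3, swap → [18, 15, 6, 11, 1, -18, -13, -3]
Insert -14:
  append -14 at index 8 → [18, 15, 6, 11, 1, -18, -13, -3, -14] (no swap needed)
Insert 12:
  append 12 at index 9 → [18, 15, 6, 11, 1, -18, -13, -3, -14, 12]
  12 > parent 1 at index 4, swap → [18, 15, 6, 11, 12, -18, -13, -3, -14, 1]

[18, 15, 6, 11, 12, -18, -13, -3, -14, 1]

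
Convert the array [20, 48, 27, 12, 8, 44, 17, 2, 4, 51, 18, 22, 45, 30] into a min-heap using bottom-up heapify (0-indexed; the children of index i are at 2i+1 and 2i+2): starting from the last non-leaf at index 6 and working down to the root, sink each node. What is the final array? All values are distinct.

sift down from index 6: already satisfies heap property
sift down from index 5:
  44 vs smaller child 22 at index 11, swap → [20, 48, 27, 12, 8, 22, 17, 2, 4, 51, 18, 44, 45, 30]
sift down from index 4: already satisfies heap property
sift down from index 3:
  12 vs smaller child 2 at index 7, swap → [20, 48, 27, 2, 8, 22, 17, 12, 4, 51, 18, 44, 45, 30]
sift down from index 2:
  27 vs smaller child 17 at index 6, swap → [20, 48, 17, 2, 8, 22, 27, 12, 4, 51, 18, 44, 45, 30]
sift down from index 1:
  48 vs smaller child 2 at index 3, swap → [20, 2, 17, 48, 8, 22, 27, 12, 4, 51, 18, 44, 45, 30]
  48 vs smaller child 4 at index 8, swap → [20, 2, 17, 4, 8, 22, 27, 12, 48, 51, 18, 44, 45, 30]
sift down from index 0:
  20 vs smaller child 2 at index 1, swap → [2, 20, 17, 4, 8, 22, 27, 12, 48, 51, 18, 44, 45, 30]
  20 vs smaller child 4 at index 3, swap → [2, 4, 17, 20, 8, 22, 27, 12, 48, 51, 18, 44, 45, 30]
  20 vs smaller child 12 at index 7, swap → [2, 4, 17, 12, 8, 22, 27, 20, 48, 51, 18, 44, 45, 30]

[2, 4, 17, 12, 8, 22, 27, 20, 48, 51, 18, 44, 45, 30]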